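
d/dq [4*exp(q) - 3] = 4*exp(q)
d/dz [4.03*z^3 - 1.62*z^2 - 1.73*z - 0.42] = 12.09*z^2 - 3.24*z - 1.73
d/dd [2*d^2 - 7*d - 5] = 4*d - 7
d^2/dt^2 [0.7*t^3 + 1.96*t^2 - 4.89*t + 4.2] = 4.2*t + 3.92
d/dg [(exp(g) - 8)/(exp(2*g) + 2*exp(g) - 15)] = (-2*(exp(g) - 8)*(exp(g) + 1) + exp(2*g) + 2*exp(g) - 15)*exp(g)/(exp(2*g) + 2*exp(g) - 15)^2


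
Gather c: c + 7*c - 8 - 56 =8*c - 64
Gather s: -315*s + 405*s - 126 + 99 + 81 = 90*s + 54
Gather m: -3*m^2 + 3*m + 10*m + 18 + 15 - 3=-3*m^2 + 13*m + 30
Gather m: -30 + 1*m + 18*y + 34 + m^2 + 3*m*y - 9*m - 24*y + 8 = m^2 + m*(3*y - 8) - 6*y + 12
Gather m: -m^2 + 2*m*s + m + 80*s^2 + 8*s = -m^2 + m*(2*s + 1) + 80*s^2 + 8*s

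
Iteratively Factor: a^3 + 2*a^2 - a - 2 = (a + 2)*(a^2 - 1) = (a - 1)*(a + 2)*(a + 1)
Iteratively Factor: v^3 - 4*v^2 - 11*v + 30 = (v + 3)*(v^2 - 7*v + 10) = (v - 5)*(v + 3)*(v - 2)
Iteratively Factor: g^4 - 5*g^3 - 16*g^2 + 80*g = (g)*(g^3 - 5*g^2 - 16*g + 80) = g*(g - 4)*(g^2 - g - 20) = g*(g - 4)*(g + 4)*(g - 5)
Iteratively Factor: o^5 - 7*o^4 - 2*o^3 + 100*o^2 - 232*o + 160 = (o - 5)*(o^4 - 2*o^3 - 12*o^2 + 40*o - 32) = (o - 5)*(o - 2)*(o^3 - 12*o + 16) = (o - 5)*(o - 2)^2*(o^2 + 2*o - 8) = (o - 5)*(o - 2)^2*(o + 4)*(o - 2)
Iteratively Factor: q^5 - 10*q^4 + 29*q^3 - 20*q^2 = (q)*(q^4 - 10*q^3 + 29*q^2 - 20*q) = q^2*(q^3 - 10*q^2 + 29*q - 20) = q^2*(q - 5)*(q^2 - 5*q + 4) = q^2*(q - 5)*(q - 1)*(q - 4)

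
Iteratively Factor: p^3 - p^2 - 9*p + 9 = (p + 3)*(p^2 - 4*p + 3) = (p - 3)*(p + 3)*(p - 1)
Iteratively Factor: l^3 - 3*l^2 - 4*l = (l)*(l^2 - 3*l - 4) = l*(l - 4)*(l + 1)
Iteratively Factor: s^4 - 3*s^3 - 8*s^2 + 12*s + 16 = (s + 2)*(s^3 - 5*s^2 + 2*s + 8) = (s - 4)*(s + 2)*(s^2 - s - 2) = (s - 4)*(s + 1)*(s + 2)*(s - 2)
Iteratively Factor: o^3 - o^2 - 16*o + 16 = (o - 1)*(o^2 - 16) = (o - 1)*(o + 4)*(o - 4)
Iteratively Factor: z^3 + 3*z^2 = (z + 3)*(z^2) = z*(z + 3)*(z)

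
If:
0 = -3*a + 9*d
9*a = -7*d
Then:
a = 0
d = 0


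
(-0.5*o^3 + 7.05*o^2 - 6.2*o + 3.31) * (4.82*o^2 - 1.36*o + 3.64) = -2.41*o^5 + 34.661*o^4 - 41.292*o^3 + 50.0482*o^2 - 27.0696*o + 12.0484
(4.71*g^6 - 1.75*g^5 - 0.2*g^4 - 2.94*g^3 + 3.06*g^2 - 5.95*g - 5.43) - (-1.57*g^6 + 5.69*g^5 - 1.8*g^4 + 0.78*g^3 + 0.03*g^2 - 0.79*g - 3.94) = 6.28*g^6 - 7.44*g^5 + 1.6*g^4 - 3.72*g^3 + 3.03*g^2 - 5.16*g - 1.49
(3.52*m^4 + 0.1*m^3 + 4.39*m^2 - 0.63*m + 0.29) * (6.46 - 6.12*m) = -21.5424*m^5 + 22.1272*m^4 - 26.2208*m^3 + 32.215*m^2 - 5.8446*m + 1.8734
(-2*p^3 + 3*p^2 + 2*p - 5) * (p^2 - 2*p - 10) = -2*p^5 + 7*p^4 + 16*p^3 - 39*p^2 - 10*p + 50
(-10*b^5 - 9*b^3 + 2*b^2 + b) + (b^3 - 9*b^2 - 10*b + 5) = -10*b^5 - 8*b^3 - 7*b^2 - 9*b + 5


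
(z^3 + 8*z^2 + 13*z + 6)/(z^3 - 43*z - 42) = (z + 1)/(z - 7)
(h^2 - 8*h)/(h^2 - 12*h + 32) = h/(h - 4)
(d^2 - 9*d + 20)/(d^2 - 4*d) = (d - 5)/d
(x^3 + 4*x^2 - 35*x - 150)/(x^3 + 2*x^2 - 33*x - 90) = (x + 5)/(x + 3)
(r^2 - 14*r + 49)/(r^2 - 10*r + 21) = (r - 7)/(r - 3)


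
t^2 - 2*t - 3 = (t - 3)*(t + 1)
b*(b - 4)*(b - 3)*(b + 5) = b^4 - 2*b^3 - 23*b^2 + 60*b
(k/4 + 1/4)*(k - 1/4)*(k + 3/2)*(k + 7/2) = k^4/4 + 23*k^3/16 + 35*k^2/16 + 43*k/64 - 21/64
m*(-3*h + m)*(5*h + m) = -15*h^2*m + 2*h*m^2 + m^3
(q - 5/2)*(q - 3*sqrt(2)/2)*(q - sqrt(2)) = q^3 - 5*sqrt(2)*q^2/2 - 5*q^2/2 + 3*q + 25*sqrt(2)*q/4 - 15/2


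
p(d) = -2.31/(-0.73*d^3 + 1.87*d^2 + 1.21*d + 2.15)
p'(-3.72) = -0.03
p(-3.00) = -0.07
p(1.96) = -0.37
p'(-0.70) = -0.94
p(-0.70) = -0.94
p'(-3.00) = -0.06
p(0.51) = -0.73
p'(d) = -2.31*(2.19*d^2 - 3.74*d - 1.21)/(-0.73*d^3 + 1.87*d^2 + 1.21*d + 2.15)^2 = (-5.0589*d^2 + 8.6394*d + 2.7951)/(-0.73*d^3 + 1.87*d^2 + 1.21*d + 2.15)^2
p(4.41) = 0.12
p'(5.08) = -0.05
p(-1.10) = -0.57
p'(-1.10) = -0.78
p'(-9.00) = -0.00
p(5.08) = 0.06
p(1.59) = -0.39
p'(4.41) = -0.16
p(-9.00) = -0.00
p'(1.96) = 0.01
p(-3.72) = -0.04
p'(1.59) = 0.11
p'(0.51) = 0.59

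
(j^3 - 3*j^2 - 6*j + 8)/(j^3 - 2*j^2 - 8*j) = (j - 1)/j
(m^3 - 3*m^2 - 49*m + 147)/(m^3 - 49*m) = (m - 3)/m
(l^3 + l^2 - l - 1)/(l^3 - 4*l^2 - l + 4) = (l + 1)/(l - 4)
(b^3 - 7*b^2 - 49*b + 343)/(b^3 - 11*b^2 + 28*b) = (b^2 - 49)/(b*(b - 4))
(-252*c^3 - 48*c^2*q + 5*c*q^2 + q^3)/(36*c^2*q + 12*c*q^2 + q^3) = (-7*c + q)/q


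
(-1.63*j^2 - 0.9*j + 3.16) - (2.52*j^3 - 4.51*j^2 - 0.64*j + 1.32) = -2.52*j^3 + 2.88*j^2 - 0.26*j + 1.84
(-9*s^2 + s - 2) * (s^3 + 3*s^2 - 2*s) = -9*s^5 - 26*s^4 + 19*s^3 - 8*s^2 + 4*s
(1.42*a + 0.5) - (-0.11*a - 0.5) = 1.53*a + 1.0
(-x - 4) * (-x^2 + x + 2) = x^3 + 3*x^2 - 6*x - 8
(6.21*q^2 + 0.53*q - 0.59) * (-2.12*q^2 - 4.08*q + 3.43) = -13.1652*q^4 - 26.4604*q^3 + 20.3887*q^2 + 4.2251*q - 2.0237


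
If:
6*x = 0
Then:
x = 0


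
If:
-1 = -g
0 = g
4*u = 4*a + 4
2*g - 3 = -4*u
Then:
No Solution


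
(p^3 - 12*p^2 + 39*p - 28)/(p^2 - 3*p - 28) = (p^2 - 5*p + 4)/(p + 4)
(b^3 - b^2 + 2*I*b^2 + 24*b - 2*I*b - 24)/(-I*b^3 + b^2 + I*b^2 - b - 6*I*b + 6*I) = (I*b^2 - 2*b + 24*I)/(b^2 + I*b + 6)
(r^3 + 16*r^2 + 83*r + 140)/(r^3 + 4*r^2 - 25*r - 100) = (r + 7)/(r - 5)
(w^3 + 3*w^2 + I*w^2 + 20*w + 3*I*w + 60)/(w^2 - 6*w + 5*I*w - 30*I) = (w^2 + w*(3 - 4*I) - 12*I)/(w - 6)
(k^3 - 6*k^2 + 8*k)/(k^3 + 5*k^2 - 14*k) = (k - 4)/(k + 7)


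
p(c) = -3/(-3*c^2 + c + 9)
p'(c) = -3*(6*c - 1)/(-3*c^2 + c + 9)^2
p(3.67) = 0.11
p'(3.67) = -0.08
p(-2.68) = 0.20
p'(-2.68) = 0.22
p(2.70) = 0.29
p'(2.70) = -0.44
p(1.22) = -0.52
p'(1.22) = -0.57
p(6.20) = 0.03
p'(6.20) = -0.01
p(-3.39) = 0.10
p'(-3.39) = 0.08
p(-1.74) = 1.65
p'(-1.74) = 10.33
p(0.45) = -0.34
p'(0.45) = -0.07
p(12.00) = 0.01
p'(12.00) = 0.00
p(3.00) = 0.20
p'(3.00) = -0.23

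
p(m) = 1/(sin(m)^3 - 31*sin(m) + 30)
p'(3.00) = -0.05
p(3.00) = 0.04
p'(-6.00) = 0.06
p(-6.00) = 0.05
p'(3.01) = -0.05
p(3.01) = 0.04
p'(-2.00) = -0.00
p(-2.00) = 0.02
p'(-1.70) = -0.00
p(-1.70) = 0.02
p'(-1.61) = -0.00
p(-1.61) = 0.02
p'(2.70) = -0.10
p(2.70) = 0.06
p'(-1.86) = -0.00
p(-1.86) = 0.02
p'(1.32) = 9.06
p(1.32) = 1.14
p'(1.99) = -1.94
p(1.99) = 0.41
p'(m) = (-3*sin(m)^2*cos(m) + 31*cos(m))/(sin(m)^3 - 31*sin(m) + 30)^2 = (31 - 3*sin(m)^2)*cos(m)/(sin(m)^3 - 31*sin(m) + 30)^2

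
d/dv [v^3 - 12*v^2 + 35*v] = 3*v^2 - 24*v + 35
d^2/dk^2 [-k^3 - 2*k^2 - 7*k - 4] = -6*k - 4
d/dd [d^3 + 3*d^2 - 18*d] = 3*d^2 + 6*d - 18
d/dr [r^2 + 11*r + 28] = 2*r + 11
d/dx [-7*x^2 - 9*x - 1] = -14*x - 9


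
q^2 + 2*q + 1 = (q + 1)^2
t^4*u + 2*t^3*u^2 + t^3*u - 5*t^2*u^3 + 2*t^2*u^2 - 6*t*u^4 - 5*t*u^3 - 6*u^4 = (t - 2*u)*(t + u)*(t + 3*u)*(t*u + u)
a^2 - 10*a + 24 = (a - 6)*(a - 4)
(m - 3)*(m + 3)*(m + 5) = m^3 + 5*m^2 - 9*m - 45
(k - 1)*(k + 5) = k^2 + 4*k - 5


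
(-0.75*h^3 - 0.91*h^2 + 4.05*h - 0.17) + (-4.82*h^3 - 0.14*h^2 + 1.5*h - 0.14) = -5.57*h^3 - 1.05*h^2 + 5.55*h - 0.31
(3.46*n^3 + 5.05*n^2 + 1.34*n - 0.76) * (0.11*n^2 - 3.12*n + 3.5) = 0.3806*n^5 - 10.2397*n^4 - 3.4986*n^3 + 13.4106*n^2 + 7.0612*n - 2.66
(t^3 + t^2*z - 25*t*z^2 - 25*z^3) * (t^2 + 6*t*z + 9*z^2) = t^5 + 7*t^4*z - 10*t^3*z^2 - 166*t^2*z^3 - 375*t*z^4 - 225*z^5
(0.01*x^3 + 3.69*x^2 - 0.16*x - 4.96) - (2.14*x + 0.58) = 0.01*x^3 + 3.69*x^2 - 2.3*x - 5.54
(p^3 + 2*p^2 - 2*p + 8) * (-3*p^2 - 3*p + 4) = -3*p^5 - 9*p^4 + 4*p^3 - 10*p^2 - 32*p + 32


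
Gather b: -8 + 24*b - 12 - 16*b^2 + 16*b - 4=-16*b^2 + 40*b - 24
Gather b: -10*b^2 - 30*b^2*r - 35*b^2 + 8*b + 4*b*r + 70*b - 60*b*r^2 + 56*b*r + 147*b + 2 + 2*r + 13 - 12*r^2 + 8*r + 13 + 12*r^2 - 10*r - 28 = b^2*(-30*r - 45) + b*(-60*r^2 + 60*r + 225)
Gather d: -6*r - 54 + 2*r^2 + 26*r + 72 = 2*r^2 + 20*r + 18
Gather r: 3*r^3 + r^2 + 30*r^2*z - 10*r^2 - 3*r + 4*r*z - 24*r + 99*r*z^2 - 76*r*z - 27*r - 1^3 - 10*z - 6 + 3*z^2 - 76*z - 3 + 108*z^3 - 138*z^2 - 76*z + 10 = 3*r^3 + r^2*(30*z - 9) + r*(99*z^2 - 72*z - 54) + 108*z^3 - 135*z^2 - 162*z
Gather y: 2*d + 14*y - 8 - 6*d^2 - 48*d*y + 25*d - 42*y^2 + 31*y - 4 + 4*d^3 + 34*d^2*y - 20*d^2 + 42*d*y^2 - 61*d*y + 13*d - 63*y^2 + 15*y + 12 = 4*d^3 - 26*d^2 + 40*d + y^2*(42*d - 105) + y*(34*d^2 - 109*d + 60)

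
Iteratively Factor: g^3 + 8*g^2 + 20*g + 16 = (g + 2)*(g^2 + 6*g + 8) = (g + 2)*(g + 4)*(g + 2)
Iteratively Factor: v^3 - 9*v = (v)*(v^2 - 9) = v*(v - 3)*(v + 3)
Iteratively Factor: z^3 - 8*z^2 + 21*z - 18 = (z - 3)*(z^2 - 5*z + 6) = (z - 3)^2*(z - 2)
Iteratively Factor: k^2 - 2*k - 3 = (k + 1)*(k - 3)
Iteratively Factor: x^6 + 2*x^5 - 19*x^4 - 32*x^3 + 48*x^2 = (x - 1)*(x^5 + 3*x^4 - 16*x^3 - 48*x^2) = x*(x - 1)*(x^4 + 3*x^3 - 16*x^2 - 48*x) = x*(x - 1)*(x + 4)*(x^3 - x^2 - 12*x) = x^2*(x - 1)*(x + 4)*(x^2 - x - 12) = x^2*(x - 4)*(x - 1)*(x + 4)*(x + 3)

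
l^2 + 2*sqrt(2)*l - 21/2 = (l - 3*sqrt(2)/2)*(l + 7*sqrt(2)/2)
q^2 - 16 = (q - 4)*(q + 4)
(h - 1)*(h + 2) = h^2 + h - 2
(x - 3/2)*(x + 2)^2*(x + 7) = x^4 + 19*x^3/2 + 31*x^2/2 - 20*x - 42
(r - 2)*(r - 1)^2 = r^3 - 4*r^2 + 5*r - 2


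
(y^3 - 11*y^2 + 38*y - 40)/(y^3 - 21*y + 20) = (y^2 - 7*y + 10)/(y^2 + 4*y - 5)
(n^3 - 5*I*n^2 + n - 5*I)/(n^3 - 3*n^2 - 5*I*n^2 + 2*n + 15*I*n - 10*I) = (n^2 + 1)/(n^2 - 3*n + 2)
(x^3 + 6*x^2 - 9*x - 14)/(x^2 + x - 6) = (x^2 + 8*x + 7)/(x + 3)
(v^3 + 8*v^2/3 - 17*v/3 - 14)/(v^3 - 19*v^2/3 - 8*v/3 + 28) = (v + 3)/(v - 6)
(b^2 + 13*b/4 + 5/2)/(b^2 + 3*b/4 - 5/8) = 2*(b + 2)/(2*b - 1)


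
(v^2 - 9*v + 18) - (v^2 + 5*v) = 18 - 14*v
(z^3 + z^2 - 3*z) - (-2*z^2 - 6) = z^3 + 3*z^2 - 3*z + 6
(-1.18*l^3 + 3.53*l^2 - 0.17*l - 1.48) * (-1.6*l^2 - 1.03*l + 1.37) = 1.888*l^5 - 4.4326*l^4 - 4.9805*l^3 + 7.3792*l^2 + 1.2915*l - 2.0276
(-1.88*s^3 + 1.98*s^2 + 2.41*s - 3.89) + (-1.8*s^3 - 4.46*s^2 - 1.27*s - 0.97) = -3.68*s^3 - 2.48*s^2 + 1.14*s - 4.86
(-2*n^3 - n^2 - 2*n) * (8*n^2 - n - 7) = -16*n^5 - 6*n^4 - n^3 + 9*n^2 + 14*n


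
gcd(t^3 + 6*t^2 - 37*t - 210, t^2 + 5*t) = t + 5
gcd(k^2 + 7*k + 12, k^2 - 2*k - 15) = k + 3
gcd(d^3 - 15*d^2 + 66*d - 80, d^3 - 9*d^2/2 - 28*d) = d - 8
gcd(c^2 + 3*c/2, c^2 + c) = c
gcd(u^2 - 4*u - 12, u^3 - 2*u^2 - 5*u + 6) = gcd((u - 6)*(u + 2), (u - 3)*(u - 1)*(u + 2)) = u + 2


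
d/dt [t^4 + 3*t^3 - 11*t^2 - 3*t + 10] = 4*t^3 + 9*t^2 - 22*t - 3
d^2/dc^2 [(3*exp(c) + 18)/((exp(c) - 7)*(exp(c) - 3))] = 3*(exp(4*c) + 34*exp(3*c) - 306*exp(2*c) + 306*exp(c) + 1701)*exp(c)/(exp(6*c) - 30*exp(5*c) + 363*exp(4*c) - 2260*exp(3*c) + 7623*exp(2*c) - 13230*exp(c) + 9261)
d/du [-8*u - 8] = -8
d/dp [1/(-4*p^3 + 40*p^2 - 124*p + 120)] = (3*p^2 - 20*p + 31)/(4*(p^3 - 10*p^2 + 31*p - 30)^2)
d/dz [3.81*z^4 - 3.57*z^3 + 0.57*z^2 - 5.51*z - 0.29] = 15.24*z^3 - 10.71*z^2 + 1.14*z - 5.51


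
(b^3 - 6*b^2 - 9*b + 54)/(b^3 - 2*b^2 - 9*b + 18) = (b - 6)/(b - 2)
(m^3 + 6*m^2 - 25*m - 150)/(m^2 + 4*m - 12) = (m^2 - 25)/(m - 2)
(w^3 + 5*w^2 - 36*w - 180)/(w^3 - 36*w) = (w + 5)/w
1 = 1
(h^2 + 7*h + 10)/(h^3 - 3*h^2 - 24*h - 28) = (h + 5)/(h^2 - 5*h - 14)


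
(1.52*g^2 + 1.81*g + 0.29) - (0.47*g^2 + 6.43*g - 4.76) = 1.05*g^2 - 4.62*g + 5.05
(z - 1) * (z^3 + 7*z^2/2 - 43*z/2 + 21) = z^4 + 5*z^3/2 - 25*z^2 + 85*z/2 - 21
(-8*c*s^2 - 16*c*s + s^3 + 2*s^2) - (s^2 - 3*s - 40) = -8*c*s^2 - 16*c*s + s^3 + s^2 + 3*s + 40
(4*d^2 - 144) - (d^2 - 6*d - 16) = 3*d^2 + 6*d - 128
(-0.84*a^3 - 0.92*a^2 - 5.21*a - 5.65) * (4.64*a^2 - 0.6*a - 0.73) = -3.8976*a^5 - 3.7648*a^4 - 23.0092*a^3 - 22.4184*a^2 + 7.1933*a + 4.1245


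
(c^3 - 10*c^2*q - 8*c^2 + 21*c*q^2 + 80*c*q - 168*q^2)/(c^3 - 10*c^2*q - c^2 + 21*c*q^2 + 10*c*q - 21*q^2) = (c - 8)/(c - 1)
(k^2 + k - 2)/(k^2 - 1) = (k + 2)/(k + 1)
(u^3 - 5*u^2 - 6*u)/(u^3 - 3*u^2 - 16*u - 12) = u/(u + 2)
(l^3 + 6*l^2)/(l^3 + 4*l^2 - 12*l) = l/(l - 2)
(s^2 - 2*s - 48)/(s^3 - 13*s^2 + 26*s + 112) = (s + 6)/(s^2 - 5*s - 14)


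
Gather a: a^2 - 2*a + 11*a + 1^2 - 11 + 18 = a^2 + 9*a + 8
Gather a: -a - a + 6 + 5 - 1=10 - 2*a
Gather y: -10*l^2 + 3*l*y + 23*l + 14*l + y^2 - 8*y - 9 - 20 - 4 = -10*l^2 + 37*l + y^2 + y*(3*l - 8) - 33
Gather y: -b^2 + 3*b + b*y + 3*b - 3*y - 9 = -b^2 + 6*b + y*(b - 3) - 9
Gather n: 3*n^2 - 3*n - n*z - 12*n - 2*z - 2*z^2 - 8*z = 3*n^2 + n*(-z - 15) - 2*z^2 - 10*z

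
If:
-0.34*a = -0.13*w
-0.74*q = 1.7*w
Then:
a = 0.382352941176471*w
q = -2.2972972972973*w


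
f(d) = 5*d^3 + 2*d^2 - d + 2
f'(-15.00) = 3314.00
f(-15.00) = -16408.00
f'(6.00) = 563.00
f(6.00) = 1148.00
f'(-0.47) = 0.43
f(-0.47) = 2.39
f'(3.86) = 237.93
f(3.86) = 315.50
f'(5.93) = 550.19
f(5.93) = 1109.04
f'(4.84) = 369.74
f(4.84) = 610.91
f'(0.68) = 8.66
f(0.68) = 3.82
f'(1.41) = 34.46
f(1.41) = 18.58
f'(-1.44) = 24.34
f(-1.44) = -7.34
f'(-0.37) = -0.43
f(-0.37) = 2.39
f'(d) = 15*d^2 + 4*d - 1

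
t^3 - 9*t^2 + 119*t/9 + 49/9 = (t - 7)*(t - 7/3)*(t + 1/3)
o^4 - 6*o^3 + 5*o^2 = o^2*(o - 5)*(o - 1)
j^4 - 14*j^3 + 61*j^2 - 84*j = j*(j - 7)*(j - 4)*(j - 3)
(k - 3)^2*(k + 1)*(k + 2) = k^4 - 3*k^3 - 7*k^2 + 15*k + 18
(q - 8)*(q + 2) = q^2 - 6*q - 16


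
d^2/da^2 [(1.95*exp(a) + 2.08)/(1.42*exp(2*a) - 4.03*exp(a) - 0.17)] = (3.93198*exp(4*a) + 27.935518*exp(3*a) - 32.884644*exp(2*a) + 34.453575*exp(a) - 1.368653)*exp(a)/(2.863288*exp(6*a) - 24.378276*exp(5*a) + 68.15787*exp(4*a) - 59.613775*exp(3*a) - 8.159745*exp(2*a) - 0.349401*exp(a) - 0.004913)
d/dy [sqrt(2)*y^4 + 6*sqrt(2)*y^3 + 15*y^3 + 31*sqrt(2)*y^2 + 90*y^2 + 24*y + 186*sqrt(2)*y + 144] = 4*sqrt(2)*y^3 + 18*sqrt(2)*y^2 + 45*y^2 + 62*sqrt(2)*y + 180*y + 24 + 186*sqrt(2)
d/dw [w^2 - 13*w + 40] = 2*w - 13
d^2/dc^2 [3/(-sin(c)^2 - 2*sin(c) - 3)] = 6*(2*sin(c)^4 + 3*sin(c)^3 - 7*sin(c)^2 - 9*sin(c) - 1)/(sin(c)^2 + 2*sin(c) + 3)^3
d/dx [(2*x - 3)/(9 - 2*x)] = 12/(2*x - 9)^2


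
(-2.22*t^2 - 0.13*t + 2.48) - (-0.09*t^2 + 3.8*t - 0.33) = -2.13*t^2 - 3.93*t + 2.81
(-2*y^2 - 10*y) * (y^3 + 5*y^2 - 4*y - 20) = -2*y^5 - 20*y^4 - 42*y^3 + 80*y^2 + 200*y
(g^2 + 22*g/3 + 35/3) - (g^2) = 22*g/3 + 35/3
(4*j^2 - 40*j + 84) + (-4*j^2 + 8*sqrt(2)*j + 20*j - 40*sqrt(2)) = -20*j + 8*sqrt(2)*j - 40*sqrt(2) + 84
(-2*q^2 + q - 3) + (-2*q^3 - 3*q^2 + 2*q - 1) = -2*q^3 - 5*q^2 + 3*q - 4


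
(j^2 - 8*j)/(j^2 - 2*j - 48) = j/(j + 6)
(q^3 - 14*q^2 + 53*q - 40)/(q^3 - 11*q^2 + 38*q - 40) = (q^2 - 9*q + 8)/(q^2 - 6*q + 8)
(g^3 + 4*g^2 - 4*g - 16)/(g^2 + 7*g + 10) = (g^2 + 2*g - 8)/(g + 5)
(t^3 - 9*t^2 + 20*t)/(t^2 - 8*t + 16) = t*(t - 5)/(t - 4)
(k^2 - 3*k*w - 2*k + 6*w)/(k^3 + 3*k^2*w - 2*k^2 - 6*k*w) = (k - 3*w)/(k*(k + 3*w))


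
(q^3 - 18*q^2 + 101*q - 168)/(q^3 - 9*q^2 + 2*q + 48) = (q - 7)/(q + 2)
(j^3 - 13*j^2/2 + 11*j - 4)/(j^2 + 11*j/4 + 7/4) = 2*(2*j^3 - 13*j^2 + 22*j - 8)/(4*j^2 + 11*j + 7)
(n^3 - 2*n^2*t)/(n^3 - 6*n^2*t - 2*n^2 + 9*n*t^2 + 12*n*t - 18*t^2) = n^2*(n - 2*t)/(n^3 - 6*n^2*t - 2*n^2 + 9*n*t^2 + 12*n*t - 18*t^2)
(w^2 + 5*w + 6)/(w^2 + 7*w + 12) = (w + 2)/(w + 4)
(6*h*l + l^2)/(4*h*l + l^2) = (6*h + l)/(4*h + l)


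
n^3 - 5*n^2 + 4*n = n*(n - 4)*(n - 1)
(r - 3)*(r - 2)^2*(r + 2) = r^4 - 5*r^3 + 2*r^2 + 20*r - 24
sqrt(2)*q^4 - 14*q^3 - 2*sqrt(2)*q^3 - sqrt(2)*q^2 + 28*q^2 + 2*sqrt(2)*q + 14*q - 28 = (q - 2)*(q - 1)*(q - 7*sqrt(2))*(sqrt(2)*q + sqrt(2))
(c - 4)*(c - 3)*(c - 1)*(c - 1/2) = c^4 - 17*c^3/2 + 23*c^2 - 43*c/2 + 6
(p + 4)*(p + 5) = p^2 + 9*p + 20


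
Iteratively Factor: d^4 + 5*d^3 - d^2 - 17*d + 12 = (d + 4)*(d^3 + d^2 - 5*d + 3) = (d - 1)*(d + 4)*(d^2 + 2*d - 3) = (d - 1)^2*(d + 4)*(d + 3)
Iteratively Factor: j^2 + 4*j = (j)*(j + 4)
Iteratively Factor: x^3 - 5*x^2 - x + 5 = (x - 5)*(x^2 - 1) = (x - 5)*(x - 1)*(x + 1)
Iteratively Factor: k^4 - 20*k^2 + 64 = (k - 4)*(k^3 + 4*k^2 - 4*k - 16) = (k - 4)*(k + 4)*(k^2 - 4) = (k - 4)*(k + 2)*(k + 4)*(k - 2)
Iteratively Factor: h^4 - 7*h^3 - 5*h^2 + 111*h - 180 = (h - 3)*(h^3 - 4*h^2 - 17*h + 60) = (h - 5)*(h - 3)*(h^2 + h - 12) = (h - 5)*(h - 3)*(h + 4)*(h - 3)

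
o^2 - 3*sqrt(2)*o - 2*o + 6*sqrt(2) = (o - 2)*(o - 3*sqrt(2))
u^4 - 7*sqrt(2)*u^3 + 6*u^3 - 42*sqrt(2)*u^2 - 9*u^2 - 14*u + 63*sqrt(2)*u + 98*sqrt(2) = (u - 2)*(u + 1)*(u + 7)*(u - 7*sqrt(2))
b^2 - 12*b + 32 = (b - 8)*(b - 4)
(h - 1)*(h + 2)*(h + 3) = h^3 + 4*h^2 + h - 6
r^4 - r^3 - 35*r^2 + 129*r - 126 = (r - 3)^2*(r - 2)*(r + 7)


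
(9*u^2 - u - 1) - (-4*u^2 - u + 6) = 13*u^2 - 7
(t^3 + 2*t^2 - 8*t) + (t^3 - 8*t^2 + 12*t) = 2*t^3 - 6*t^2 + 4*t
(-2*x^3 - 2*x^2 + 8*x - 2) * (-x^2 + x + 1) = 2*x^5 - 12*x^3 + 8*x^2 + 6*x - 2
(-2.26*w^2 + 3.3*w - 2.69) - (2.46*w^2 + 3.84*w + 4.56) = -4.72*w^2 - 0.54*w - 7.25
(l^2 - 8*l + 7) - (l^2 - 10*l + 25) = 2*l - 18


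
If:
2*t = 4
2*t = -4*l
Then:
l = -1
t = 2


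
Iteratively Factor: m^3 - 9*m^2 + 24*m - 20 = (m - 2)*(m^2 - 7*m + 10) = (m - 5)*(m - 2)*(m - 2)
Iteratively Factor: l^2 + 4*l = (l)*(l + 4)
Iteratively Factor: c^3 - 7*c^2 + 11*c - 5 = (c - 1)*(c^2 - 6*c + 5) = (c - 5)*(c - 1)*(c - 1)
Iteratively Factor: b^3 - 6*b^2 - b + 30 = (b - 5)*(b^2 - b - 6) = (b - 5)*(b + 2)*(b - 3)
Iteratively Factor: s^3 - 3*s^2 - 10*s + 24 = (s - 4)*(s^2 + s - 6) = (s - 4)*(s - 2)*(s + 3)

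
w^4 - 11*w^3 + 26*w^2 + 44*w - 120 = (w - 6)*(w - 5)*(w - 2)*(w + 2)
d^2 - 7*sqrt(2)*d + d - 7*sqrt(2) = (d + 1)*(d - 7*sqrt(2))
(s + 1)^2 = s^2 + 2*s + 1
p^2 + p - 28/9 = (p - 4/3)*(p + 7/3)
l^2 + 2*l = l*(l + 2)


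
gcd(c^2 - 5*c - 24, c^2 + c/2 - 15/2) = c + 3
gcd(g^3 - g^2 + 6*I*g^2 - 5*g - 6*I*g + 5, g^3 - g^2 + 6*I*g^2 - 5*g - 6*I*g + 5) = g^3 + g^2*(-1 + 6*I) + g*(-5 - 6*I) + 5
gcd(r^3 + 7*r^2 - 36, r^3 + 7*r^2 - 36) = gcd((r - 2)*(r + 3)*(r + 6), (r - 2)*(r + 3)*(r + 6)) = r^3 + 7*r^2 - 36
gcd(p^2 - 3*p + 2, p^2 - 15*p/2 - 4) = 1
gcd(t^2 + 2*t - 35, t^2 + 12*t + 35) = t + 7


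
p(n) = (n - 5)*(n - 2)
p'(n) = 2*n - 7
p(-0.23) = 11.66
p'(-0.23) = -7.46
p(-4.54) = 62.39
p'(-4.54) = -16.08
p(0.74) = 5.37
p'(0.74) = -5.52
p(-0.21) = 11.51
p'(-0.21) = -7.42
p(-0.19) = 11.37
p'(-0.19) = -7.38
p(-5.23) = 73.96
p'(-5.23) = -17.46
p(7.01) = 10.07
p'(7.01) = 7.02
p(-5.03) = 70.51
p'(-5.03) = -17.06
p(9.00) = 28.00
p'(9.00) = 11.00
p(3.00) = -2.00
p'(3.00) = -1.00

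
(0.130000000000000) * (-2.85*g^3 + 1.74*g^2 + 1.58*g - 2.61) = -0.3705*g^3 + 0.2262*g^2 + 0.2054*g - 0.3393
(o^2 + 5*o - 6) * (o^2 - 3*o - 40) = o^4 + 2*o^3 - 61*o^2 - 182*o + 240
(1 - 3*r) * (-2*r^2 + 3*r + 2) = 6*r^3 - 11*r^2 - 3*r + 2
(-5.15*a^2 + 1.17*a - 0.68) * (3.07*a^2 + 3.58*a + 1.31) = -15.8105*a^4 - 14.8451*a^3 - 4.6455*a^2 - 0.9017*a - 0.8908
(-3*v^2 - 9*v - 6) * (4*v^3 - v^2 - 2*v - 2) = -12*v^5 - 33*v^4 - 9*v^3 + 30*v^2 + 30*v + 12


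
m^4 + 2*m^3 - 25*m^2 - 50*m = m*(m - 5)*(m + 2)*(m + 5)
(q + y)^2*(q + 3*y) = q^3 + 5*q^2*y + 7*q*y^2 + 3*y^3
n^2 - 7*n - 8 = (n - 8)*(n + 1)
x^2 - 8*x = x*(x - 8)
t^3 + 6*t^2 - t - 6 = (t - 1)*(t + 1)*(t + 6)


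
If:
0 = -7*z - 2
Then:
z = -2/7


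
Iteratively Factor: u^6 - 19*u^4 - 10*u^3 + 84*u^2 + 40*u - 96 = (u - 1)*(u^5 + u^4 - 18*u^3 - 28*u^2 + 56*u + 96) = (u - 2)*(u - 1)*(u^4 + 3*u^3 - 12*u^2 - 52*u - 48) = (u - 2)*(u - 1)*(u + 2)*(u^3 + u^2 - 14*u - 24) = (u - 4)*(u - 2)*(u - 1)*(u + 2)*(u^2 + 5*u + 6) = (u - 4)*(u - 2)*(u - 1)*(u + 2)*(u + 3)*(u + 2)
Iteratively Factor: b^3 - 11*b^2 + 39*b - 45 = (b - 3)*(b^2 - 8*b + 15) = (b - 3)^2*(b - 5)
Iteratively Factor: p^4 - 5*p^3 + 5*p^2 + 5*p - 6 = (p - 2)*(p^3 - 3*p^2 - p + 3) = (p - 2)*(p + 1)*(p^2 - 4*p + 3) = (p - 2)*(p - 1)*(p + 1)*(p - 3)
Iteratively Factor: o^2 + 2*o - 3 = (o + 3)*(o - 1)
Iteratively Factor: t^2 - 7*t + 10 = (t - 2)*(t - 5)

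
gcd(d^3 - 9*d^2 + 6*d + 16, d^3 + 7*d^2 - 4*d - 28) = d - 2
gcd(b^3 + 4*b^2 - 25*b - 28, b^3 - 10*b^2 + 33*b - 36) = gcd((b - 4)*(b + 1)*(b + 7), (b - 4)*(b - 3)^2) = b - 4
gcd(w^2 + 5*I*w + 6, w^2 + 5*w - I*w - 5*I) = w - I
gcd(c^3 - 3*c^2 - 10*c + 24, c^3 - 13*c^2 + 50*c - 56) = c^2 - 6*c + 8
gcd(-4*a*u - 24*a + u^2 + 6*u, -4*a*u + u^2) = -4*a + u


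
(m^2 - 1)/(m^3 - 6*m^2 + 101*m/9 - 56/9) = 9*(m + 1)/(9*m^2 - 45*m + 56)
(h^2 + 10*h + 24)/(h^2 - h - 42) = (h + 4)/(h - 7)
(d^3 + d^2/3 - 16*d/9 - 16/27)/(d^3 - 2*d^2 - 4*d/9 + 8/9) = (27*d^3 + 9*d^2 - 48*d - 16)/(3*(9*d^3 - 18*d^2 - 4*d + 8))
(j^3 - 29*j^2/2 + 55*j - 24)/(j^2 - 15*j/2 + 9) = (2*j^2 - 17*j + 8)/(2*j - 3)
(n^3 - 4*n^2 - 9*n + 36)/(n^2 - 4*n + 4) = (n^3 - 4*n^2 - 9*n + 36)/(n^2 - 4*n + 4)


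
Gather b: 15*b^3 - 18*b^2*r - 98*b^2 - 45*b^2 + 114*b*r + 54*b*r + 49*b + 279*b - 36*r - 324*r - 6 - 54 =15*b^3 + b^2*(-18*r - 143) + b*(168*r + 328) - 360*r - 60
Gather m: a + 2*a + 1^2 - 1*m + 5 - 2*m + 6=3*a - 3*m + 12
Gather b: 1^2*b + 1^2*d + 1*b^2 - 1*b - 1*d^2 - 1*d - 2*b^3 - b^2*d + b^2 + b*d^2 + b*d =-2*b^3 + b^2*(2 - d) + b*(d^2 + d) - d^2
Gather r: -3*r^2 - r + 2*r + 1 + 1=-3*r^2 + r + 2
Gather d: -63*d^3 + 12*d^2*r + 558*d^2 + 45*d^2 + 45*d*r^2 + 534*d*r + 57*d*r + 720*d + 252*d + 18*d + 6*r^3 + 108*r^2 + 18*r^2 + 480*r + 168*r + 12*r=-63*d^3 + d^2*(12*r + 603) + d*(45*r^2 + 591*r + 990) + 6*r^3 + 126*r^2 + 660*r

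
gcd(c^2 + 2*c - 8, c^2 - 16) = c + 4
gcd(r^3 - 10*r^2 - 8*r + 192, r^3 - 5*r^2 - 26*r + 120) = r - 6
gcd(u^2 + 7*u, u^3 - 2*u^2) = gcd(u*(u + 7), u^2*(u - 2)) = u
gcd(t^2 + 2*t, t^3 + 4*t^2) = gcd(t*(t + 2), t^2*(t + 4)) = t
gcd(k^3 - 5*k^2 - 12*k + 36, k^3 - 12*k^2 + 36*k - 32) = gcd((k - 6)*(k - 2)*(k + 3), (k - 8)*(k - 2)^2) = k - 2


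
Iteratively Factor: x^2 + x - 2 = (x - 1)*(x + 2)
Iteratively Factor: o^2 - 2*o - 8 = (o + 2)*(o - 4)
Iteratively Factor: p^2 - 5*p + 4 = (p - 1)*(p - 4)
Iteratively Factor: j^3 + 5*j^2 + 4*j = (j + 1)*(j^2 + 4*j) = j*(j + 1)*(j + 4)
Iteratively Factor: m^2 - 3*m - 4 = (m + 1)*(m - 4)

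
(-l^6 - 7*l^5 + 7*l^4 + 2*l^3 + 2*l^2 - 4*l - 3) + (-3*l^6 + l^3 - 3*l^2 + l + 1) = -4*l^6 - 7*l^5 + 7*l^4 + 3*l^3 - l^2 - 3*l - 2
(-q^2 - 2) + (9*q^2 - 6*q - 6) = 8*q^2 - 6*q - 8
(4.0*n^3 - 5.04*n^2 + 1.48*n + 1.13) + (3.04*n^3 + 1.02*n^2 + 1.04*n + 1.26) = 7.04*n^3 - 4.02*n^2 + 2.52*n + 2.39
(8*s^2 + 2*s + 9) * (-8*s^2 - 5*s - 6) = -64*s^4 - 56*s^3 - 130*s^2 - 57*s - 54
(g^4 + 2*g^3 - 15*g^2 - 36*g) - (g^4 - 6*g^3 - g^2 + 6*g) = 8*g^3 - 14*g^2 - 42*g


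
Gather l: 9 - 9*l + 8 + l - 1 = 16 - 8*l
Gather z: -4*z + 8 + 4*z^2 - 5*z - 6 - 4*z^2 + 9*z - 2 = 0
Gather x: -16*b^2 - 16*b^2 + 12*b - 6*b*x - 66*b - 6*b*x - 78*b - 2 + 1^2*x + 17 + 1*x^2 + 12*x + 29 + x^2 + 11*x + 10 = -32*b^2 - 132*b + 2*x^2 + x*(24 - 12*b) + 54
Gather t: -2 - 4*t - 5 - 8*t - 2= -12*t - 9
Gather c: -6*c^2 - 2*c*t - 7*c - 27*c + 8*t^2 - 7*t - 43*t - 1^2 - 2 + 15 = -6*c^2 + c*(-2*t - 34) + 8*t^2 - 50*t + 12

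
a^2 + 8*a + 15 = (a + 3)*(a + 5)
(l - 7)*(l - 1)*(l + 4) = l^3 - 4*l^2 - 25*l + 28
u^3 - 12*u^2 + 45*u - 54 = (u - 6)*(u - 3)^2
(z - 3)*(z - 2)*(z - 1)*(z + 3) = z^4 - 3*z^3 - 7*z^2 + 27*z - 18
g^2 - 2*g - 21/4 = (g - 7/2)*(g + 3/2)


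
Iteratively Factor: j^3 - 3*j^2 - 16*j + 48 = (j - 4)*(j^2 + j - 12) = (j - 4)*(j + 4)*(j - 3)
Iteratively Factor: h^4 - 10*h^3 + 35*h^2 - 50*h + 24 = (h - 1)*(h^3 - 9*h^2 + 26*h - 24) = (h - 2)*(h - 1)*(h^2 - 7*h + 12) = (h - 4)*(h - 2)*(h - 1)*(h - 3)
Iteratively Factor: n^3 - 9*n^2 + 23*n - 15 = (n - 1)*(n^2 - 8*n + 15) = (n - 5)*(n - 1)*(n - 3)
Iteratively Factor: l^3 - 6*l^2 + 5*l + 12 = (l - 4)*(l^2 - 2*l - 3) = (l - 4)*(l - 3)*(l + 1)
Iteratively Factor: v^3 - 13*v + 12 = (v + 4)*(v^2 - 4*v + 3) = (v - 3)*(v + 4)*(v - 1)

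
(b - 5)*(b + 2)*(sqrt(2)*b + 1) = sqrt(2)*b^3 - 3*sqrt(2)*b^2 + b^2 - 10*sqrt(2)*b - 3*b - 10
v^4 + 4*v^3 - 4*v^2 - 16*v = v*(v - 2)*(v + 2)*(v + 4)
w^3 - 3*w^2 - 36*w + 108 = (w - 6)*(w - 3)*(w + 6)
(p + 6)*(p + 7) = p^2 + 13*p + 42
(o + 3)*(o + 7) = o^2 + 10*o + 21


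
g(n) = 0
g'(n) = 0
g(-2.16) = 0.00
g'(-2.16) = 0.00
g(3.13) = 0.00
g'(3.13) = 0.00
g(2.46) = 0.00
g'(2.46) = 0.00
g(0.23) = 0.00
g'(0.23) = 0.00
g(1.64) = 0.00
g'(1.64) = 0.00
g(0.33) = 0.00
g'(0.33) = 0.00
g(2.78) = 0.00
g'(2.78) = 0.00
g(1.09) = 0.00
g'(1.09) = 0.00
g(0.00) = 0.00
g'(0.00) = 0.00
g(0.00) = 0.00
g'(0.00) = 0.00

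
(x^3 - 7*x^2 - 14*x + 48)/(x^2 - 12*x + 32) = (x^2 + x - 6)/(x - 4)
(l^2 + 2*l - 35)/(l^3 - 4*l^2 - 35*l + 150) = (l + 7)/(l^2 + l - 30)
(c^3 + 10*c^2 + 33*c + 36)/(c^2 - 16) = (c^2 + 6*c + 9)/(c - 4)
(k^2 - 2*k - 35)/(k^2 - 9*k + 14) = (k + 5)/(k - 2)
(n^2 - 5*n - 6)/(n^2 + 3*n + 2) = (n - 6)/(n + 2)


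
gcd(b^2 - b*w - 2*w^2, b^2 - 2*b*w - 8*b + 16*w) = -b + 2*w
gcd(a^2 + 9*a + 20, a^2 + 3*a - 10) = a + 5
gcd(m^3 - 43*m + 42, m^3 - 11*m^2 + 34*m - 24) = m^2 - 7*m + 6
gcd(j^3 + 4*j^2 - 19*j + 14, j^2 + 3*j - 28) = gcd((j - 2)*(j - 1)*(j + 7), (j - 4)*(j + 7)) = j + 7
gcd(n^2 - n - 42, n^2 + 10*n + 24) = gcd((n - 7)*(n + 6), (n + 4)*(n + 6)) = n + 6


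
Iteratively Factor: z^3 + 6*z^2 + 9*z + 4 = (z + 4)*(z^2 + 2*z + 1) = (z + 1)*(z + 4)*(z + 1)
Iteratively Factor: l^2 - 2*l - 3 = (l - 3)*(l + 1)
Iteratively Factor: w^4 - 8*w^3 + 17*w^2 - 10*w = (w)*(w^3 - 8*w^2 + 17*w - 10) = w*(w - 5)*(w^2 - 3*w + 2) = w*(w - 5)*(w - 2)*(w - 1)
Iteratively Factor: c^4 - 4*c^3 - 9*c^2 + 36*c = (c + 3)*(c^3 - 7*c^2 + 12*c) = (c - 4)*(c + 3)*(c^2 - 3*c) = (c - 4)*(c - 3)*(c + 3)*(c)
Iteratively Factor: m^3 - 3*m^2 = (m - 3)*(m^2) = m*(m - 3)*(m)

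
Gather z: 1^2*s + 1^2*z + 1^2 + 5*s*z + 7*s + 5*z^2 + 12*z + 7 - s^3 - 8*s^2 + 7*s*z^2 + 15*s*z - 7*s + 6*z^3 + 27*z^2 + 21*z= -s^3 - 8*s^2 + s + 6*z^3 + z^2*(7*s + 32) + z*(20*s + 34) + 8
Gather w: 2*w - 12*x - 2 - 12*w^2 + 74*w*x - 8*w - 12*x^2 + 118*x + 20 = -12*w^2 + w*(74*x - 6) - 12*x^2 + 106*x + 18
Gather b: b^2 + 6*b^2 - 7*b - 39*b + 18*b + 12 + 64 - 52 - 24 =7*b^2 - 28*b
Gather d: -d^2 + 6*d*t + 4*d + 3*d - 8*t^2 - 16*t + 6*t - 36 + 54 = -d^2 + d*(6*t + 7) - 8*t^2 - 10*t + 18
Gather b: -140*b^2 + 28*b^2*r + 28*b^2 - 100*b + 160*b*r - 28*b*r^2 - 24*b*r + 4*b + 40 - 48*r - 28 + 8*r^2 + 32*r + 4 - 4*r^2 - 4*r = b^2*(28*r - 112) + b*(-28*r^2 + 136*r - 96) + 4*r^2 - 20*r + 16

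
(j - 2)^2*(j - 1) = j^3 - 5*j^2 + 8*j - 4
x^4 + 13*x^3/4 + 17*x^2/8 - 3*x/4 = x*(x - 1/4)*(x + 3/2)*(x + 2)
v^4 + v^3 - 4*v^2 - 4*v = v*(v - 2)*(v + 1)*(v + 2)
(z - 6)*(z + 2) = z^2 - 4*z - 12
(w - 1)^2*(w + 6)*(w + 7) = w^4 + 11*w^3 + 17*w^2 - 71*w + 42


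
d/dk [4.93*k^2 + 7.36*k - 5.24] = 9.86*k + 7.36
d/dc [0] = 0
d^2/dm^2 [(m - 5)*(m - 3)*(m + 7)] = 6*m - 2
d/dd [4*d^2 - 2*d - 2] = 8*d - 2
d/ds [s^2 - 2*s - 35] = 2*s - 2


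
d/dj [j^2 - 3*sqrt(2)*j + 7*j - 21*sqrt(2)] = 2*j - 3*sqrt(2) + 7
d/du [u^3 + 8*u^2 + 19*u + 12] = 3*u^2 + 16*u + 19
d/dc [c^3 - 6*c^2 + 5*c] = 3*c^2 - 12*c + 5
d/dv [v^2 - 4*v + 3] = 2*v - 4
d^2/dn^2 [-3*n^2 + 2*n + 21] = -6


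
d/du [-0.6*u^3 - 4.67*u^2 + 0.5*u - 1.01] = -1.8*u^2 - 9.34*u + 0.5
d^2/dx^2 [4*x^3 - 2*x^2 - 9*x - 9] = 24*x - 4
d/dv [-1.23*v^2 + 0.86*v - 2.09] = 0.86 - 2.46*v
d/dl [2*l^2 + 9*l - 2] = 4*l + 9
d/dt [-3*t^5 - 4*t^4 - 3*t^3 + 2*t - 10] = -15*t^4 - 16*t^3 - 9*t^2 + 2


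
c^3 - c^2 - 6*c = c*(c - 3)*(c + 2)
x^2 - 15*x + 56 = (x - 8)*(x - 7)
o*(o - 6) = o^2 - 6*o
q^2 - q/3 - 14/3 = (q - 7/3)*(q + 2)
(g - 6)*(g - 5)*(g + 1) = g^3 - 10*g^2 + 19*g + 30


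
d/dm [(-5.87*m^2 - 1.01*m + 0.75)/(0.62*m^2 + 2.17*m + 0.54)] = (-12.1117*m^2 - 7.2696*m - 2.1729)/(0.3844*m^4 + 2.6908*m^3 + 5.3785*m^2 + 2.3436*m + 0.2916)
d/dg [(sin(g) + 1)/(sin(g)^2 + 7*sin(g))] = (-2*sin(g) + cos(g)^2 - 8)*cos(g)/((sin(g) + 7)^2*sin(g)^2)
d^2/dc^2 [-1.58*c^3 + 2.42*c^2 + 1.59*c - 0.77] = 4.84 - 9.48*c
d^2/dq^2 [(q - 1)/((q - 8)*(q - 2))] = 2*(q^3 - 3*q^2 - 18*q + 76)/(q^6 - 30*q^5 + 348*q^4 - 1960*q^3 + 5568*q^2 - 7680*q + 4096)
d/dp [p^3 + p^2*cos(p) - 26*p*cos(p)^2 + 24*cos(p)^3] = -p^2*sin(p) + 3*p^2 + 26*p*sin(2*p) + 2*p*cos(p) - 72*sin(p)*cos(p)^2 - 26*cos(p)^2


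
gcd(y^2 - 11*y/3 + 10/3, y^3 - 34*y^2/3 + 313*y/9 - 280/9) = y - 5/3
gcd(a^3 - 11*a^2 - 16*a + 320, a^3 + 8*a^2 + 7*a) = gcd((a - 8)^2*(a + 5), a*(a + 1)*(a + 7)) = 1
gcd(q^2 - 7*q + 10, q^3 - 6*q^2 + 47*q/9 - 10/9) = q - 5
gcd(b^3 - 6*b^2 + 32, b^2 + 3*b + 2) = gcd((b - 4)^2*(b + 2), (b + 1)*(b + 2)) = b + 2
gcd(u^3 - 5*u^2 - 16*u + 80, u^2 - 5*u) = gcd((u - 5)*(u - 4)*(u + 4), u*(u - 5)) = u - 5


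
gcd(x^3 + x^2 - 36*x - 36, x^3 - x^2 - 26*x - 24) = x^2 - 5*x - 6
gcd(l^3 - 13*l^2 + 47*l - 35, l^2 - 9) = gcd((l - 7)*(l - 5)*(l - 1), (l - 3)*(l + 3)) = 1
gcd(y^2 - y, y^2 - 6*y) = y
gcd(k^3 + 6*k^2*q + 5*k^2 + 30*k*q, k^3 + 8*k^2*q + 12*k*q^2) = k^2 + 6*k*q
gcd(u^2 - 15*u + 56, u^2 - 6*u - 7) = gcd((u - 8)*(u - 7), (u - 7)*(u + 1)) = u - 7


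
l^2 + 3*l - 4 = (l - 1)*(l + 4)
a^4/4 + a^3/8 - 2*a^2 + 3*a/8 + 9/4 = (a/4 + 1/4)*(a - 2)*(a - 3/2)*(a + 3)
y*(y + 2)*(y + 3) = y^3 + 5*y^2 + 6*y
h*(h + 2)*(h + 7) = h^3 + 9*h^2 + 14*h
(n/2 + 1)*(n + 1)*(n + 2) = n^3/2 + 5*n^2/2 + 4*n + 2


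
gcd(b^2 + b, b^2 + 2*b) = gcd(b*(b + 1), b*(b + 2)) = b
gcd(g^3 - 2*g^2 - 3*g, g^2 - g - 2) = g + 1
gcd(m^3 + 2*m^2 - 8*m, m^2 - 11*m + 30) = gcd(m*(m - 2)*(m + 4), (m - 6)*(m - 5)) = 1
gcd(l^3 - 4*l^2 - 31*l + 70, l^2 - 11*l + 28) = l - 7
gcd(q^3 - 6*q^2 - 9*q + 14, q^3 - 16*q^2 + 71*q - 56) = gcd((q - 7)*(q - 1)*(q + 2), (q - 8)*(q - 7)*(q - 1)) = q^2 - 8*q + 7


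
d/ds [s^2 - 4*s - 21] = 2*s - 4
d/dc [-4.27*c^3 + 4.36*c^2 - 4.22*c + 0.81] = -12.81*c^2 + 8.72*c - 4.22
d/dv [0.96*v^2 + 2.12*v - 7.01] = 1.92*v + 2.12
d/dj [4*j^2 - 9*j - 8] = 8*j - 9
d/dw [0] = 0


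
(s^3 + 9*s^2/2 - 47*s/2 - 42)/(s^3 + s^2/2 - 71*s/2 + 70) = (2*s + 3)/(2*s - 5)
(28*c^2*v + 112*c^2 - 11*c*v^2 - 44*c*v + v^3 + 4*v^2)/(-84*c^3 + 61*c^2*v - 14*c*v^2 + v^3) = (v + 4)/(-3*c + v)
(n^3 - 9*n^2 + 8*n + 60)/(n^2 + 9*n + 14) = (n^2 - 11*n + 30)/(n + 7)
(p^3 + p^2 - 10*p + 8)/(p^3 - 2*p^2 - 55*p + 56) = (p^2 + 2*p - 8)/(p^2 - p - 56)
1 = 1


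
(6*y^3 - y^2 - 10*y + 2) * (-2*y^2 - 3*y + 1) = -12*y^5 - 16*y^4 + 29*y^3 + 25*y^2 - 16*y + 2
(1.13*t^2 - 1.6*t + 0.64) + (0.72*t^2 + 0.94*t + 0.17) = 1.85*t^2 - 0.66*t + 0.81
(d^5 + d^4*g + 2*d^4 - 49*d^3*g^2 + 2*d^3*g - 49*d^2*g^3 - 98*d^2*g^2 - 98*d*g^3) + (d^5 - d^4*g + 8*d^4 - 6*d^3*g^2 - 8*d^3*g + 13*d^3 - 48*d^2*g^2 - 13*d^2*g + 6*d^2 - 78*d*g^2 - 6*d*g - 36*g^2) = 2*d^5 + 10*d^4 - 55*d^3*g^2 - 6*d^3*g + 13*d^3 - 49*d^2*g^3 - 146*d^2*g^2 - 13*d^2*g + 6*d^2 - 98*d*g^3 - 78*d*g^2 - 6*d*g - 36*g^2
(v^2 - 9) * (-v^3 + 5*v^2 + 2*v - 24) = -v^5 + 5*v^4 + 11*v^3 - 69*v^2 - 18*v + 216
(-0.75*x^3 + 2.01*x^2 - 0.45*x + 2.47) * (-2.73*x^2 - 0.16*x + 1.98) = 2.0475*x^5 - 5.3673*x^4 - 0.5781*x^3 - 2.6913*x^2 - 1.2862*x + 4.8906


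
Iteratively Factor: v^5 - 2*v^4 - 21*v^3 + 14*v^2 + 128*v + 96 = (v + 1)*(v^4 - 3*v^3 - 18*v^2 + 32*v + 96) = (v + 1)*(v + 3)*(v^3 - 6*v^2 + 32) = (v + 1)*(v + 2)*(v + 3)*(v^2 - 8*v + 16) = (v - 4)*(v + 1)*(v + 2)*(v + 3)*(v - 4)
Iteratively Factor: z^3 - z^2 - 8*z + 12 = (z - 2)*(z^2 + z - 6) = (z - 2)^2*(z + 3)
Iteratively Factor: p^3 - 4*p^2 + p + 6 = (p - 3)*(p^2 - p - 2) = (p - 3)*(p - 2)*(p + 1)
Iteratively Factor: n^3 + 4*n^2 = (n + 4)*(n^2) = n*(n + 4)*(n)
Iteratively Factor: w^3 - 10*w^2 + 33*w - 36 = (w - 4)*(w^2 - 6*w + 9) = (w - 4)*(w - 3)*(w - 3)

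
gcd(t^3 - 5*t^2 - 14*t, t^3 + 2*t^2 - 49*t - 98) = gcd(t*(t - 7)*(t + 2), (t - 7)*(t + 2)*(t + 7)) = t^2 - 5*t - 14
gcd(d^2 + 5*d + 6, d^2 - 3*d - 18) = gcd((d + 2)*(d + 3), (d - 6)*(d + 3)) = d + 3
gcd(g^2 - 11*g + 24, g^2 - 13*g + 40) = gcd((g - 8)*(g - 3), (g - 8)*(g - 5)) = g - 8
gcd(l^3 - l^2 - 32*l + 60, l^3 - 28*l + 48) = l^2 + 4*l - 12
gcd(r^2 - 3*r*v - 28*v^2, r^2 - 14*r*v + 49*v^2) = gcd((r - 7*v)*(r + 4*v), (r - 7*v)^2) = r - 7*v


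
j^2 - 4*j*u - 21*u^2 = (j - 7*u)*(j + 3*u)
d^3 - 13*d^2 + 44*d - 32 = (d - 8)*(d - 4)*(d - 1)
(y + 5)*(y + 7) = y^2 + 12*y + 35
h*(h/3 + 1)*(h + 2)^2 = h^4/3 + 7*h^3/3 + 16*h^2/3 + 4*h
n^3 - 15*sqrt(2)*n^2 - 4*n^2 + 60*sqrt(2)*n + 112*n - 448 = (n - 4)*(n - 8*sqrt(2))*(n - 7*sqrt(2))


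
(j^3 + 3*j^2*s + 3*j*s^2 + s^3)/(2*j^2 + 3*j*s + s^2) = (j^2 + 2*j*s + s^2)/(2*j + s)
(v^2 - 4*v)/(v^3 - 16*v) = 1/(v + 4)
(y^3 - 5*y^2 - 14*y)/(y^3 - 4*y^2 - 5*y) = (-y^2 + 5*y + 14)/(-y^2 + 4*y + 5)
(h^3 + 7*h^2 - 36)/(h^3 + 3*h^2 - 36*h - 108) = (h - 2)/(h - 6)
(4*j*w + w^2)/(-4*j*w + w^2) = (4*j + w)/(-4*j + w)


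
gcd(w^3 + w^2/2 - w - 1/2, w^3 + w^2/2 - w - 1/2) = w^3 + w^2/2 - w - 1/2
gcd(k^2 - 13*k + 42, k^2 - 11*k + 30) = k - 6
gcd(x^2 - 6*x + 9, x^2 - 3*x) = x - 3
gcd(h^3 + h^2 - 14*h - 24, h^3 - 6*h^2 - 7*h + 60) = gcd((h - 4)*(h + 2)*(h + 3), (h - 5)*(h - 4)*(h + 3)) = h^2 - h - 12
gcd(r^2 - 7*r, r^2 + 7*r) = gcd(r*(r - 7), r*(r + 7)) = r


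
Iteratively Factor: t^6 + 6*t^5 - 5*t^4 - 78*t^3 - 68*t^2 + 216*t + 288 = (t + 2)*(t^5 + 4*t^4 - 13*t^3 - 52*t^2 + 36*t + 144) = (t - 3)*(t + 2)*(t^4 + 7*t^3 + 8*t^2 - 28*t - 48) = (t - 3)*(t - 2)*(t + 2)*(t^3 + 9*t^2 + 26*t + 24) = (t - 3)*(t - 2)*(t + 2)^2*(t^2 + 7*t + 12) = (t - 3)*(t - 2)*(t + 2)^2*(t + 4)*(t + 3)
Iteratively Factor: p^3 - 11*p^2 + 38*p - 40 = (p - 2)*(p^2 - 9*p + 20) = (p - 4)*(p - 2)*(p - 5)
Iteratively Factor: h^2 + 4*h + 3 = (h + 1)*(h + 3)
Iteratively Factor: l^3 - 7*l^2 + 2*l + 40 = (l - 4)*(l^2 - 3*l - 10) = (l - 5)*(l - 4)*(l + 2)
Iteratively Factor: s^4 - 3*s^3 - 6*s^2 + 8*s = (s)*(s^3 - 3*s^2 - 6*s + 8) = s*(s - 1)*(s^2 - 2*s - 8) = s*(s - 1)*(s + 2)*(s - 4)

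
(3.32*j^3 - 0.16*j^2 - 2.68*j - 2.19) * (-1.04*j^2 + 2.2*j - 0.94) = -3.4528*j^5 + 7.4704*j^4 - 0.685599999999999*j^3 - 3.468*j^2 - 2.2988*j + 2.0586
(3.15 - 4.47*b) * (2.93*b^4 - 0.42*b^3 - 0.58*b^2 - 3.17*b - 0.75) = -13.0971*b^5 + 11.1069*b^4 + 1.2696*b^3 + 12.3429*b^2 - 6.633*b - 2.3625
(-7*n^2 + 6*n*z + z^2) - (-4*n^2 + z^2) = -3*n^2 + 6*n*z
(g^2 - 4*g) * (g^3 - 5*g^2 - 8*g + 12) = g^5 - 9*g^4 + 12*g^3 + 44*g^2 - 48*g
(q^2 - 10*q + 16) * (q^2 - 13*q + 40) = q^4 - 23*q^3 + 186*q^2 - 608*q + 640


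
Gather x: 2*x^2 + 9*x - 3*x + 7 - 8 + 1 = 2*x^2 + 6*x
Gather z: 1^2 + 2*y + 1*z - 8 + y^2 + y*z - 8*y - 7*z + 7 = y^2 - 6*y + z*(y - 6)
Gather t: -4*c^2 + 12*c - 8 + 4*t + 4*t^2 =-4*c^2 + 12*c + 4*t^2 + 4*t - 8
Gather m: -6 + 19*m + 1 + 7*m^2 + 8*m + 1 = 7*m^2 + 27*m - 4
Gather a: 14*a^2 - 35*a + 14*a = 14*a^2 - 21*a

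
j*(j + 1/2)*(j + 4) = j^3 + 9*j^2/2 + 2*j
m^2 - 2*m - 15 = (m - 5)*(m + 3)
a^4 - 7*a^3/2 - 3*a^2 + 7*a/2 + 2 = (a - 4)*(a - 1)*(a + 1/2)*(a + 1)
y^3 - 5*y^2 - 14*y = y*(y - 7)*(y + 2)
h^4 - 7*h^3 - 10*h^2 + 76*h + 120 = (h - 6)*(h - 5)*(h + 2)^2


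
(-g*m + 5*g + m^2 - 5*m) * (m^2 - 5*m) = -g*m^3 + 10*g*m^2 - 25*g*m + m^4 - 10*m^3 + 25*m^2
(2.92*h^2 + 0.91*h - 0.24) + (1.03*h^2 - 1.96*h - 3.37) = 3.95*h^2 - 1.05*h - 3.61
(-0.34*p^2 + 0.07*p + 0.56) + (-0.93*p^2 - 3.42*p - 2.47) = -1.27*p^2 - 3.35*p - 1.91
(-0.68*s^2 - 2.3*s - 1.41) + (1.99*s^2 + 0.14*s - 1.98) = 1.31*s^2 - 2.16*s - 3.39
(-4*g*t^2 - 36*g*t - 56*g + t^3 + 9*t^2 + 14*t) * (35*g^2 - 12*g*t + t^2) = -140*g^3*t^2 - 1260*g^3*t - 1960*g^3 + 83*g^2*t^3 + 747*g^2*t^2 + 1162*g^2*t - 16*g*t^4 - 144*g*t^3 - 224*g*t^2 + t^5 + 9*t^4 + 14*t^3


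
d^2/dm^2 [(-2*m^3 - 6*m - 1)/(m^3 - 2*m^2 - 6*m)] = 4*(-2*m^6 - 27*m^5 + 15*m^4 - 58*m^3 + 3*m^2 - 18*m - 18)/(m^3*(m^6 - 6*m^5 - 6*m^4 + 64*m^3 + 36*m^2 - 216*m - 216))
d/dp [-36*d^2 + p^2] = 2*p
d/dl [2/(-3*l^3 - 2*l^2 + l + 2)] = 2*(9*l^2 + 4*l - 1)/(3*l^3 + 2*l^2 - l - 2)^2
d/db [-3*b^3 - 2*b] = -9*b^2 - 2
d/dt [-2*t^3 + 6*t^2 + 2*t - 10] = -6*t^2 + 12*t + 2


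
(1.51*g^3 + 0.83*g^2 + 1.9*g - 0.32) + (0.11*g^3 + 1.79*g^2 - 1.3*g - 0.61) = 1.62*g^3 + 2.62*g^2 + 0.6*g - 0.93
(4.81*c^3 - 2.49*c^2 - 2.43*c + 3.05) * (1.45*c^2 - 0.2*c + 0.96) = 6.9745*c^5 - 4.5725*c^4 + 1.5921*c^3 + 2.5181*c^2 - 2.9428*c + 2.928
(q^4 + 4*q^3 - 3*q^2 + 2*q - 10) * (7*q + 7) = 7*q^5 + 35*q^4 + 7*q^3 - 7*q^2 - 56*q - 70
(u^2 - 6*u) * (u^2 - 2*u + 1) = u^4 - 8*u^3 + 13*u^2 - 6*u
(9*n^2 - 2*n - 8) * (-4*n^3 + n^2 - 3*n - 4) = -36*n^5 + 17*n^4 + 3*n^3 - 38*n^2 + 32*n + 32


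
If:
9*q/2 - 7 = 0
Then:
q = 14/9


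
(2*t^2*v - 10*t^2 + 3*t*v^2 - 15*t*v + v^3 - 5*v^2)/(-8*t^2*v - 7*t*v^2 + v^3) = (-2*t*v + 10*t - v^2 + 5*v)/(v*(8*t - v))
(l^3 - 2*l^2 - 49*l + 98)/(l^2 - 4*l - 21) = (l^2 + 5*l - 14)/(l + 3)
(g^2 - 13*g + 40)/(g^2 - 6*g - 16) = (g - 5)/(g + 2)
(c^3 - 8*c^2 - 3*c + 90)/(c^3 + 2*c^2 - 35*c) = (c^2 - 3*c - 18)/(c*(c + 7))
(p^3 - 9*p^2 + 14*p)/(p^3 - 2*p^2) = (p - 7)/p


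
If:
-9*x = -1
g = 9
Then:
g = 9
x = 1/9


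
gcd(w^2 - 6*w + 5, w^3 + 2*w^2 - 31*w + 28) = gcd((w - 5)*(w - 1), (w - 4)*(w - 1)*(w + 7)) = w - 1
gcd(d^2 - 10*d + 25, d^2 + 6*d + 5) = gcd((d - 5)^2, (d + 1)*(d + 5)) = 1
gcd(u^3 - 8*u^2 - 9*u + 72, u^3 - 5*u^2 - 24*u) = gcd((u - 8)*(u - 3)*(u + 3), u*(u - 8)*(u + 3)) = u^2 - 5*u - 24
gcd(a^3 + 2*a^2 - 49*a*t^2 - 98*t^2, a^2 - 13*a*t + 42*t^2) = -a + 7*t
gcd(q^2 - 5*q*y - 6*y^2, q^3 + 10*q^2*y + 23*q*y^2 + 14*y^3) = q + y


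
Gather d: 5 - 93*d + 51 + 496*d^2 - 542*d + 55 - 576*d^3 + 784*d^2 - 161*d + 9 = -576*d^3 + 1280*d^2 - 796*d + 120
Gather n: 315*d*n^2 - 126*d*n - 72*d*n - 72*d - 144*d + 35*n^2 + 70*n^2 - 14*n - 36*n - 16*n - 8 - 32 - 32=-216*d + n^2*(315*d + 105) + n*(-198*d - 66) - 72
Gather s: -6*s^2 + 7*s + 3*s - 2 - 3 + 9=-6*s^2 + 10*s + 4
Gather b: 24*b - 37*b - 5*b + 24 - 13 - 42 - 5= -18*b - 36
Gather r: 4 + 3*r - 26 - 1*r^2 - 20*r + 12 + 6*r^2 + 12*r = 5*r^2 - 5*r - 10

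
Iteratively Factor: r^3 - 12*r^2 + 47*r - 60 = (r - 5)*(r^2 - 7*r + 12) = (r - 5)*(r - 3)*(r - 4)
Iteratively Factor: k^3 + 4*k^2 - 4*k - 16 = (k + 4)*(k^2 - 4) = (k - 2)*(k + 4)*(k + 2)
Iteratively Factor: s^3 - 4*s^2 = (s - 4)*(s^2) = s*(s - 4)*(s)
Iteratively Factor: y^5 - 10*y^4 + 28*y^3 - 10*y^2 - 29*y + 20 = (y - 4)*(y^4 - 6*y^3 + 4*y^2 + 6*y - 5) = (y - 4)*(y + 1)*(y^3 - 7*y^2 + 11*y - 5) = (y - 4)*(y - 1)*(y + 1)*(y^2 - 6*y + 5) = (y - 5)*(y - 4)*(y - 1)*(y + 1)*(y - 1)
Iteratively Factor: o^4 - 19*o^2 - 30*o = (o - 5)*(o^3 + 5*o^2 + 6*o) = (o - 5)*(o + 3)*(o^2 + 2*o) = o*(o - 5)*(o + 3)*(o + 2)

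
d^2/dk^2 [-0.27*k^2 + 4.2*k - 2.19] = -0.540000000000000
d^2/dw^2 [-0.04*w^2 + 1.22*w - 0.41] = -0.0800000000000000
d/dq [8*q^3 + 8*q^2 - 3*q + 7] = 24*q^2 + 16*q - 3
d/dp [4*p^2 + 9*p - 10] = 8*p + 9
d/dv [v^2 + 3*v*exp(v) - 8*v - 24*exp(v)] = 3*v*exp(v) + 2*v - 21*exp(v) - 8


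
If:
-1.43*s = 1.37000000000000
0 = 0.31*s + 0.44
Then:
No Solution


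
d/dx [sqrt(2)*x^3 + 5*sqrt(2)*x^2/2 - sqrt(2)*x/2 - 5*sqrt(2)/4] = sqrt(2)*(6*x^2 + 10*x - 1)/2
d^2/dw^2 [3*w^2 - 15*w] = 6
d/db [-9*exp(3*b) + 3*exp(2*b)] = (6 - 27*exp(b))*exp(2*b)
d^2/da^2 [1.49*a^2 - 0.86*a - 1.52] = 2.98000000000000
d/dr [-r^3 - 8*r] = -3*r^2 - 8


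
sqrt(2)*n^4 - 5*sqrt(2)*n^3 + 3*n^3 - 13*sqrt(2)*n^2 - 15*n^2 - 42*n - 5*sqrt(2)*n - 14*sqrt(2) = (n - 7)*(n + 2)*(n + sqrt(2))*(sqrt(2)*n + 1)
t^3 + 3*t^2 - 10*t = t*(t - 2)*(t + 5)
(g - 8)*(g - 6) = g^2 - 14*g + 48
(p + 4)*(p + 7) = p^2 + 11*p + 28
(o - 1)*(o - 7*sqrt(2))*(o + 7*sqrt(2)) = o^3 - o^2 - 98*o + 98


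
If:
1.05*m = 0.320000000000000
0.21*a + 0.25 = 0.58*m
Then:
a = -0.35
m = 0.30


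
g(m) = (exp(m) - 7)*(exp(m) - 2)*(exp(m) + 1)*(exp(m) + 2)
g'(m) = (exp(m) - 7)*(exp(m) - 2)*(exp(m) + 1)*exp(m) + (exp(m) - 7)*(exp(m) - 2)*(exp(m) + 2)*exp(m) + (exp(m) - 7)*(exp(m) + 1)*(exp(m) + 2)*exp(m) + (exp(m) - 2)*(exp(m) + 1)*(exp(m) + 2)*exp(m) = (4*exp(3*m) - 18*exp(2*m) - 22*exp(m) + 24)*exp(m)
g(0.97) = -46.95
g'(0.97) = -226.51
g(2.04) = 330.97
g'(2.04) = 4688.56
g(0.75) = -7.33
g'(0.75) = -138.23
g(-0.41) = 37.52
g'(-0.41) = 1.75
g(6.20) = 58232124910.80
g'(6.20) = 233651647274.03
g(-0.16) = 37.28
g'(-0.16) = -4.55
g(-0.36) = 37.59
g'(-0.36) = 0.87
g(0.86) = -24.71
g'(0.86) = -178.94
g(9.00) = 4308038535606425.94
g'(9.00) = 17235347875805101.53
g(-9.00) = 28.00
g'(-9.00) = 0.00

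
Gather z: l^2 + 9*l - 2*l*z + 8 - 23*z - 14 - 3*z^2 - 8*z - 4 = l^2 + 9*l - 3*z^2 + z*(-2*l - 31) - 10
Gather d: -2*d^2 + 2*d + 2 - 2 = -2*d^2 + 2*d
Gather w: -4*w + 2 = 2 - 4*w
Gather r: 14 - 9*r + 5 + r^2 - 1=r^2 - 9*r + 18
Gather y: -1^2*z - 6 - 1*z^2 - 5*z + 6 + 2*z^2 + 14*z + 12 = z^2 + 8*z + 12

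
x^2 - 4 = (x - 2)*(x + 2)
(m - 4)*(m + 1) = m^2 - 3*m - 4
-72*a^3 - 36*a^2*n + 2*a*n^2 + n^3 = (-6*a + n)*(2*a + n)*(6*a + n)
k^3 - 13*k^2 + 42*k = k*(k - 7)*(k - 6)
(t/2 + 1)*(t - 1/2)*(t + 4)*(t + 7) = t^4/2 + 25*t^3/4 + 87*t^2/4 + 31*t/2 - 14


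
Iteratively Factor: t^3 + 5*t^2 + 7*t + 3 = (t + 1)*(t^2 + 4*t + 3) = (t + 1)^2*(t + 3)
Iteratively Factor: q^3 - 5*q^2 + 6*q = (q)*(q^2 - 5*q + 6) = q*(q - 2)*(q - 3)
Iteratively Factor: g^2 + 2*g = (g)*(g + 2)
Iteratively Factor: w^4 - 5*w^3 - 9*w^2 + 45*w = (w + 3)*(w^3 - 8*w^2 + 15*w) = (w - 5)*(w + 3)*(w^2 - 3*w) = (w - 5)*(w - 3)*(w + 3)*(w)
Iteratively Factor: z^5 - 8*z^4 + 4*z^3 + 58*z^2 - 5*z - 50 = (z + 1)*(z^4 - 9*z^3 + 13*z^2 + 45*z - 50) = (z + 1)*(z + 2)*(z^3 - 11*z^2 + 35*z - 25) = (z - 1)*(z + 1)*(z + 2)*(z^2 - 10*z + 25) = (z - 5)*(z - 1)*(z + 1)*(z + 2)*(z - 5)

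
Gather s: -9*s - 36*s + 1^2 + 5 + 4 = 10 - 45*s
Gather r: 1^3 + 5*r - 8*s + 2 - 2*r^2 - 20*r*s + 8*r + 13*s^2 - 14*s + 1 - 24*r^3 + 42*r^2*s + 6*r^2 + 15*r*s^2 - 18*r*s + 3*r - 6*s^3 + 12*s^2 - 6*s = -24*r^3 + r^2*(42*s + 4) + r*(15*s^2 - 38*s + 16) - 6*s^3 + 25*s^2 - 28*s + 4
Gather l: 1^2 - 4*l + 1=2 - 4*l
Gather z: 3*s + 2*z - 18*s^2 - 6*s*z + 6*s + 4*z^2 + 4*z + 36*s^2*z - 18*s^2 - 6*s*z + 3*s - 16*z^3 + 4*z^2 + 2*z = -36*s^2 + 12*s - 16*z^3 + 8*z^2 + z*(36*s^2 - 12*s + 8)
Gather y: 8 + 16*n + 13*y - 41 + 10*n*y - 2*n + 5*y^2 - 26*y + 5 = 14*n + 5*y^2 + y*(10*n - 13) - 28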